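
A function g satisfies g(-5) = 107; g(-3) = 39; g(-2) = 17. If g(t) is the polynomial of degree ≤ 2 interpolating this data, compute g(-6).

L_0(-6) = (-3)·(-4)/[(-2)·(-3)] = 2
L_1(-6) = (-1)·(-4)/[(2)·(-1)] = -2
L_2(-6) = (-1)·(-3)/[(3)·(1)] = 1
Sum: 107·(2) + 39·(-2) + 17·(1) = 153

153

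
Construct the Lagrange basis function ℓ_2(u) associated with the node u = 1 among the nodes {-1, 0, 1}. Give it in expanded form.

ℓ_2(u) = (u + 1)u / [(2)·(1)]
       = (u^2 + u) / (2)

ℓ_2(u) = (1/2)u^2 + (1/2)u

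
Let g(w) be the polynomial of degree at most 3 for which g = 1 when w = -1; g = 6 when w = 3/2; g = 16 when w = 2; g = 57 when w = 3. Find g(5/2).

Using Newton's divided-difference form:
g[-1,3/2] = (6 - 1) / (3/2 - (-1)) = 2
g[3/2,2] = (16 - 6) / (2 - 3/2) = 20
g[2,3] = (57 - 16) / (3 - 2) = 41
g[-1,3/2,2] = (20 - 2) / (2 - (-1)) = 6
g[3/2,2,3] = (41 - 20) / (3 - 3/2) = 14
g[-1,3/2,2,3] = (14 - 6) / (3 - (-1)) = 2
g(5/2) = 1 + 2·(7/2) + 6·(7/2)·(1) + 2·(7/2)·(1)·(1/2) = 65/2

65/2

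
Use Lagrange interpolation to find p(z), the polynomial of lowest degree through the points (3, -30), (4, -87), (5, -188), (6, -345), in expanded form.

p(z) = -2z^3 + 2z^2 + 3z - 3

Build the Lagrange basis polynomials:
L_0(z) = (z - 4)(z - 5)(z - 6) / [-6] = -(1/6)z^3 + (5/2)z^2 - (37/3)z + 20
L_1(z) = (z - 3)(z - 5)(z - 6) / [2] = (1/2)z^3 - 7z^2 + (63/2)z - 45
L_2(z) = (z - 3)(z - 4)(z - 6) / [-2] = -(1/2)z^3 + (13/2)z^2 - 27z + 36
L_3(z) = (z - 3)(z - 4)(z - 5) / [6] = (1/6)z^3 - 2z^2 + (47/6)z - 10
p(z) = (-30)·L_0 + (-87)·L_1 + (-188)·L_2 + (-345)·L_3
  (-30)·L_0(z) = 5z^3 - 75z^2 + 370z - 600
  (-87)·L_1(z) = -(87/2)z^3 + 609z^2 - (5481/2)z + 3915
  (-188)·L_2(z) = 94z^3 - 1222z^2 + 5076z - 6768
  (-345)·L_3(z) = -(115/2)z^3 + 690z^2 - (5405/2)z + 3450
Adding term by term: -2z^3 + 2z^2 + 3z - 3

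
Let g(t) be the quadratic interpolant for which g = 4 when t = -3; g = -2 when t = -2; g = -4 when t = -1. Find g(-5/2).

1/2

Using Newton's divided-difference form:
g[-3,-2] = (-2 - 4) / (-2 - (-3)) = -6
g[-2,-1] = (-4 - (-2)) / (-1 - (-2)) = -2
g[-3,-2,-1] = (-2 - (-6)) / (-1 - (-3)) = 2
g(-5/2) = 4 + (-6)·(1/2) + 2·(1/2)·(-1/2) = 1/2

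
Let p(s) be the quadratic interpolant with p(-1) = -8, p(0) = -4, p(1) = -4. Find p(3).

L_0(3) = (3)·(2)/[(-1)·(-2)] = 3
L_1(3) = (4)·(2)/[(1)·(-1)] = -8
L_2(3) = (4)·(3)/[(2)·(1)] = 6
Sum: (-8)·(3) + (-4)·(-8) + (-4)·(6) = -16

-16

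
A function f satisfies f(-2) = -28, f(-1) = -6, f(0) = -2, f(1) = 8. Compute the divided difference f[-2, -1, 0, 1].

4

f[-2,-1] = (-6 - (-28)) / (-1 - (-2)) = 22
f[-1,0] = (-2 - (-6)) / (0 - (-1)) = 4
f[0,1] = (8 - (-2)) / (1 - 0) = 10
f[-2,-1,0] = (4 - 22) / (0 - (-2)) = -9
f[-1,0,1] = (10 - 4) / (1 - (-1)) = 3
f[-2,-1,0,1] = (3 - (-9)) / (1 - (-2)) = 4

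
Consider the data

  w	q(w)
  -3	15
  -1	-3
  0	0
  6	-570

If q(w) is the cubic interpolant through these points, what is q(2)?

Using Newton's divided-difference form:
q[-3,-1] = (-3 - 15) / (-1 - (-3)) = -9
q[-1,0] = (0 - (-3)) / (0 - (-1)) = 3
q[0,6] = (-570 - 0) / (6 - 0) = -95
q[-3,-1,0] = (3 - (-9)) / (0 - (-3)) = 4
q[-1,0,6] = (-95 - 3) / (6 - (-1)) = -14
q[-3,-1,0,6] = (-14 - 4) / (6 - (-3)) = -2
q(2) = 15 + (-9)·(5) + 4·(5)·(3) + (-2)·(5)·(3)·(2) = -30

-30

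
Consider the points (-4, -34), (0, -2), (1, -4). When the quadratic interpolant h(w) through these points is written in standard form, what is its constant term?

-2

Build the Lagrange basis polynomials:
L_0(w) = w(w - 1) / [20] = (1/20)w^2 - (1/20)w
L_1(w) = (w + 4)(w - 1) / [-4] = -(1/4)w^2 - (3/4)w + 1
L_2(w) = (w + 4)w / [5] = (1/5)w^2 + (4/5)w
h(w) = (-34)·L_0 + (-2)·L_1 + (-4)·L_2
Only the constant term is needed; take it from each L_i and combine:
(-34)·(0) + (-2)·(1) + (-4)·(0) = -2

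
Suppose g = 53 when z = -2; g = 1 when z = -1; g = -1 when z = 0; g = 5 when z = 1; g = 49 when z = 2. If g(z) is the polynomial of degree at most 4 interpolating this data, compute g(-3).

Using Newton's divided-difference form:
g[-2,-1] = (1 - 53) / (-1 - (-2)) = -52
g[-1,0] = (-1 - 1) / (0 - (-1)) = -2
g[0,1] = (5 - (-1)) / (1 - 0) = 6
g[1,2] = (49 - 5) / (2 - 1) = 44
g[-2,-1,0] = (-2 - (-52)) / (0 - (-2)) = 25
g[-1,0,1] = (6 - (-2)) / (1 - (-1)) = 4
g[0,1,2] = (44 - 6) / (2 - 0) = 19
g[-2,-1,0,1] = (4 - 25) / (1 - (-2)) = -7
g[-1,0,1,2] = (19 - 4) / (2 - (-1)) = 5
g[-2,-1,0,1,2] = (5 - (-7)) / (2 - (-2)) = 3
g(-3) = 53 + (-52)·(-1) + 25·(-1)·(-2) + (-7)·(-1)·(-2)·(-3) + 3·(-1)·(-2)·(-3)·(-4) = 269

269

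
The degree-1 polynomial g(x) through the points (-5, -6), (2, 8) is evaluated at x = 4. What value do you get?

12

L_0(4) = (2)/[(-7)] = -2/7
L_1(4) = (9)/[(7)] = 9/7
Sum: (-6)·(-2/7) + 8·(9/7) = 12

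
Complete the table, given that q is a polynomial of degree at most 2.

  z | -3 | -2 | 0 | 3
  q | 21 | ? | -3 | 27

7

The 3 known values determine q uniquely (degree ≤ 2).
Evaluate each Lagrange basis at z = -2:
L_0(-2) = (-2)·(-5)/[(-3)·(-6)] = 5/9
L_1(-2) = (1)·(-5)/[(3)·(-3)] = 5/9
L_2(-2) = (1)·(-2)/[(6)·(3)] = -1/9
Sum: 21·(5/9) + (-3)·(5/9) + 27·(-1/9) = 7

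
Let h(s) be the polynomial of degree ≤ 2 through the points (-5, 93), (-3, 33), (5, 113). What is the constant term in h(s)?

Build the Lagrange basis polynomials:
L_0(s) = (s + 3)(s - 5) / [20] = (1/20)s^2 - (1/10)s - 3/4
L_1(s) = (s + 5)(s - 5) / [-16] = -(1/16)s^2 + 25/16
L_2(s) = (s + 5)(s + 3) / [80] = (1/80)s^2 + (1/10)s + 3/16
h(s) = 93·L_0 + 33·L_1 + 113·L_2
Only the constant term is needed; take it from each L_i and combine:
93·(-3/4) + 33·(25/16) + 113·(3/16) = 3

3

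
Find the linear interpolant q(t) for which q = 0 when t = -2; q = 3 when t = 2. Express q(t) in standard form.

q(t) = (3/4)t + 3/2

L_0(t) = (t - 2) / [-4] = -(1/4)t + 1/2
L_1(t) = (t + 2) / [4] = (1/4)t + 1/2
q(t) = 0·L_0 + 3·L_1
  0·L_0(t) = 0
  3·L_1(t) = (3/4)t + 3/2
Adding term by term: (3/4)t + 3/2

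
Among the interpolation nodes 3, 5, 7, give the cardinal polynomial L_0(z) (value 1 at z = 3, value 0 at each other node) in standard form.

L_0(z) = (z - 5)(z - 7) / [(-2)·(-4)]
       = (z^2 - 12z + 35) / (8)

L_0(z) = (1/8)z^2 - (3/2)z + 35/8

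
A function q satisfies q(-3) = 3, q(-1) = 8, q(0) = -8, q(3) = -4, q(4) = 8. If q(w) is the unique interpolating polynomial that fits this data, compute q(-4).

Evaluate each Lagrange basis at w = -4:
L_0(-4) = (-3)·(-4)·(-7)·(-8)/[(-2)·(-3)·(-6)·(-7)] = 8/3
L_1(-4) = (-1)·(-4)·(-7)·(-8)/[(2)·(-1)·(-4)·(-5)] = -28/5
L_2(-4) = (-1)·(-3)·(-7)·(-8)/[(3)·(1)·(-3)·(-4)] = 14/3
L_3(-4) = (-1)·(-3)·(-4)·(-8)/[(6)·(4)·(3)·(-1)] = -4/3
L_4(-4) = (-1)·(-3)·(-4)·(-7)/[(7)·(5)·(4)·(1)] = 3/5
Sum: 3·(8/3) + 8·(-28/5) + (-8)·(14/3) + (-4)·(-4/3) + 8·(3/5) = -64

-64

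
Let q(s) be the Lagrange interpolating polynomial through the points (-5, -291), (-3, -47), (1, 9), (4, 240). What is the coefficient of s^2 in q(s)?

Build the Lagrange basis polynomials:
L_0(s) = (s + 3)(s - 1)(s - 4) / [-108] = -(1/108)s^3 + (1/54)s^2 + (11/108)s - 1/9
L_1(s) = (s + 5)(s - 1)(s - 4) / [56] = (1/56)s^3 - (3/8)s + 5/14
L_2(s) = (s + 5)(s + 3)(s - 4) / [-72] = -(1/72)s^3 - (1/18)s^2 + (17/72)s + 5/6
L_3(s) = (s + 5)(s + 3)(s - 1) / [189] = (1/189)s^3 + (1/27)s^2 + (1/27)s - 5/63
q(s) = (-291)·L_0 + (-47)·L_1 + 9·L_2 + 240·L_3
Only the coefficient of s^2 is needed; take it from each L_i and combine:
(-291)·(1/54) + (-47)·(0) + 9·(-1/18) + 240·(1/27) = 3

3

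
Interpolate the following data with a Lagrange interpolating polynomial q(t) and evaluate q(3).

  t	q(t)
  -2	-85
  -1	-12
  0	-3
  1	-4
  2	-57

-300

L_0(3) = (4)·(3)·(2)·(1)/[(-1)·(-2)·(-3)·(-4)] = 1
L_1(3) = (5)·(3)·(2)·(1)/[(1)·(-1)·(-2)·(-3)] = -5
L_2(3) = (5)·(4)·(2)·(1)/[(2)·(1)·(-1)·(-2)] = 10
L_3(3) = (5)·(4)·(3)·(1)/[(3)·(2)·(1)·(-1)] = -10
L_4(3) = (5)·(4)·(3)·(2)/[(4)·(3)·(2)·(1)] = 5
Sum: (-85)·(1) + (-12)·(-5) + (-3)·(10) + (-4)·(-10) + (-57)·(5) = -300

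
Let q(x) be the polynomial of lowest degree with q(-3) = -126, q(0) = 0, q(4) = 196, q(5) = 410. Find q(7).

Using Newton's divided-difference form:
q[-3,0] = (0 - (-126)) / (0 - (-3)) = 42
q[0,4] = (196 - 0) / (4 - 0) = 49
q[4,5] = (410 - 196) / (5 - 4) = 214
q[-3,0,4] = (49 - 42) / (4 - (-3)) = 1
q[0,4,5] = (214 - 49) / (5 - 0) = 33
q[-3,0,4,5] = (33 - 1) / (5 - (-3)) = 4
q(7) = -126 + 42·(10) + 1·(10)·(7) + 4·(10)·(7)·(3) = 1204

1204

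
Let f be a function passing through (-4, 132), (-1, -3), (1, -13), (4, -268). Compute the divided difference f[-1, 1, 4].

f[-1,1] = (-13 - (-3)) / (1 - (-1)) = -5
f[1,4] = (-268 - (-13)) / (4 - 1) = -85
f[-1,1,4] = (-85 - (-5)) / (4 - (-1)) = -16

-16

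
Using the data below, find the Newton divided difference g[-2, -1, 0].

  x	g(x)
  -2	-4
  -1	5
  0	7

g[-2,-1] = (5 - (-4)) / (-1 - (-2)) = 9
g[-1,0] = (7 - 5) / (0 - (-1)) = 2
g[-2,-1,0] = (2 - 9) / (0 - (-2)) = -7/2

-7/2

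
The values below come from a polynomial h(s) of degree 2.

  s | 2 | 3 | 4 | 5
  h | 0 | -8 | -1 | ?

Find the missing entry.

21

The 3 known values determine h uniquely (degree ≤ 2).
Evaluate each Lagrange basis at s = 5:
L_0(5) = (2)·(1)/[(-1)·(-2)] = 1
L_1(5) = (3)·(1)/[(1)·(-1)] = -3
L_2(5) = (3)·(2)/[(2)·(1)] = 3
Sum: 0 + (-8)·(-3) + (-1)·(3) = 21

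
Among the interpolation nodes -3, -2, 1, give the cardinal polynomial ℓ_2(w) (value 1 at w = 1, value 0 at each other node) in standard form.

ℓ_2(w) = (w + 3)(w + 2) / [(4)·(3)]
       = (w^2 + 5w + 6) / (12)

ℓ_2(w) = (1/12)w^2 + (5/12)w + 1/2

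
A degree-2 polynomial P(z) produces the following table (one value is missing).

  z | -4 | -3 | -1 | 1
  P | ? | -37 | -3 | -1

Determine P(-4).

-66

The 3 known values determine P uniquely (degree ≤ 2).
Evaluate each Lagrange basis at z = -4:
L_0(-4) = (-3)·(-5)/[(-2)·(-4)] = 15/8
L_1(-4) = (-1)·(-5)/[(2)·(-2)] = -5/4
L_2(-4) = (-1)·(-3)/[(4)·(2)] = 3/8
Sum: (-37)·(15/8) + (-3)·(-5/4) + (-1)·(3/8) = -66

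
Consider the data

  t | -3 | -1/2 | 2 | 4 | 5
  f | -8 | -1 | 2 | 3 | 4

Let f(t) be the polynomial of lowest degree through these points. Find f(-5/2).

Using Newton's divided-difference form:
f[-3,-1/2] = (-1 - (-8)) / (-1/2 - (-3)) = 14/5
f[-1/2,2] = (2 - (-1)) / (2 - (-1/2)) = 6/5
f[2,4] = (3 - 2) / (4 - 2) = 1/2
f[4,5] = (4 - 3) / (5 - 4) = 1
f[-3,-1/2,2] = (6/5 - 14/5) / (2 - (-3)) = -8/25
f[-1/2,2,4] = (1/2 - 6/5) / (4 - (-1/2)) = -7/45
f[2,4,5] = (1 - 1/2) / (5 - 2) = 1/6
f[-3,-1/2,2,4] = (-7/45 - (-8/25)) / (4 - (-3)) = 37/1575
f[-1/2,2,4,5] = (1/6 - (-7/45)) / (5 - (-1/2)) = 29/495
f[-3,-1/2,2,4,5] = (29/495 - 37/1575) / (5 - (-3)) = 76/17325
f(-5/2) = -8 + (14/5)·(1/2) + (-8/25)·(1/2)·(-2) + (37/1575)·(1/2)·(-2)·(-9/2) + (76/17325)·(1/2)·(-2)·(-9/2)·(-13/2) = -4853/770

-4853/770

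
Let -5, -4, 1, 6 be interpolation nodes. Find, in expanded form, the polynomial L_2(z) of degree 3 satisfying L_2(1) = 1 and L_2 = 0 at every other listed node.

L_2(z) = (z + 5)(z + 4)(z - 6) / [(6)·(5)·(-5)]
       = (z^3 + 3z^2 - 34z - 120) / (-150)

L_2(z) = -(1/150)z^3 - (1/50)z^2 + (17/75)z + 4/5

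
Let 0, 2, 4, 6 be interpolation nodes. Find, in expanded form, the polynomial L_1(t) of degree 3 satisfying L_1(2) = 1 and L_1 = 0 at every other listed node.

L_1(t) = (1/16)t^3 - (5/8)t^2 + (3/2)t

L_1(t) = t(t - 4)(t - 6) / [(2)·(-2)·(-4)]
       = (t^3 - 10t^2 + 24t) / (16)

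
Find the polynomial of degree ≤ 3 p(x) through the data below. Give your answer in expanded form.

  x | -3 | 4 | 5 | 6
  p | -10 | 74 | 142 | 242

p(x) = x^3 + x^2 - 2x + 2

Newton's divided differences:
p[-3,4] = (74 - (-10)) / (4 - (-3)) = 12
p[4,5] = (142 - 74) / (5 - 4) = 68
p[5,6] = (242 - 142) / (6 - 5) = 100
p[-3,4,5] = (68 - 12) / (5 - (-3)) = 7
p[4,5,6] = (100 - 68) / (6 - 4) = 16
p[-3,4,5,6] = (16 - 7) / (6 - (-3)) = 1
p(x) = -10 + 12·(x + 3) + 7·(x + 3)(x - 4) + 1·(x + 3)(x - 4)(x - 5)
Expanding: p(x) = x^3 + x^2 - 2x + 2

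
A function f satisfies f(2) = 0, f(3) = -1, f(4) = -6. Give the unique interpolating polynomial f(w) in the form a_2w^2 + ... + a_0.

f(w) = -2w^2 + 9w - 10

Newton's divided differences:
f[2,3] = (-1 - 0) / (3 - 2) = -1
f[3,4] = (-6 - (-1)) / (4 - 3) = -5
f[2,3,4] = (-5 - (-1)) / (4 - 2) = -2
f(w) = (-1)·(w - 2) + (-2)·(w - 2)(w - 3)
Expanding: f(w) = -2w^2 + 9w - 10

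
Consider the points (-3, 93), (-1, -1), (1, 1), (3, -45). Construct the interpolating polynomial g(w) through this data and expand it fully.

g(w) = -3w^3 + 3w^2 + 4w - 3

L_0(w) = (w + 1)(w - 1)(w - 3) / [-48] = -(1/48)w^3 + (1/16)w^2 + (1/48)w - 1/16
L_1(w) = (w + 3)(w - 1)(w - 3) / [16] = (1/16)w^3 - (1/16)w^2 - (9/16)w + 9/16
L_2(w) = (w + 3)(w + 1)(w - 3) / [-16] = -(1/16)w^3 - (1/16)w^2 + (9/16)w + 9/16
L_3(w) = (w + 3)(w + 1)(w - 1) / [48] = (1/48)w^3 + (1/16)w^2 - (1/48)w - 1/16
g(w) = 93·L_0 + (-1)·L_1 + 1·L_2 + (-45)·L_3
  93·L_0(w) = -(31/16)w^3 + (93/16)w^2 + (31/16)w - 93/16
  (-1)·L_1(w) = -(1/16)w^3 + (1/16)w^2 + (9/16)w - 9/16
  1·L_2(w) = -(1/16)w^3 - (1/16)w^2 + (9/16)w + 9/16
  (-45)·L_3(w) = -(15/16)w^3 - (45/16)w^2 + (15/16)w + 45/16
Adding term by term: -3w^3 + 3w^2 + 4w - 3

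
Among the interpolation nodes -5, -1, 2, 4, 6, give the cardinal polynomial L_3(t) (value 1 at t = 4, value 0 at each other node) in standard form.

L_3(t) = (t + 5)(t + 1)(t - 2)(t - 6) / [(9)·(5)·(2)·(-2)]
       = (t^4 - 2t^3 - 31t^2 + 32t + 60) / (-180)

L_3(t) = -(1/180)t^4 + (1/90)t^3 + (31/180)t^2 - (8/45)t - 1/3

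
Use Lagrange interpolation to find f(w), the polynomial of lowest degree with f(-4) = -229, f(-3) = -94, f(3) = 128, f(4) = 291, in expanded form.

f(w) = 4w^3 + 2w^2 + w - 1

L_0(w) = (w + 3)(w - 3)(w - 4) / [-56] = -(1/56)w^3 + (1/14)w^2 + (9/56)w - 9/14
L_1(w) = (w + 4)(w - 3)(w - 4) / [42] = (1/42)w^3 - (1/14)w^2 - (8/21)w + 8/7
L_2(w) = (w + 4)(w + 3)(w - 4) / [-42] = -(1/42)w^3 - (1/14)w^2 + (8/21)w + 8/7
L_3(w) = (w + 4)(w + 3)(w - 3) / [56] = (1/56)w^3 + (1/14)w^2 - (9/56)w - 9/14
f(w) = (-229)·L_0 + (-94)·L_1 + 128·L_2 + 291·L_3
  (-229)·L_0(w) = (229/56)w^3 - (229/14)w^2 - (2061/56)w + 2061/14
  (-94)·L_1(w) = -(47/21)w^3 + (47/7)w^2 + (752/21)w - 752/7
  128·L_2(w) = -(64/21)w^3 - (64/7)w^2 + (1024/21)w + 1024/7
  291·L_3(w) = (291/56)w^3 + (291/14)w^2 - (2619/56)w - 2619/14
Adding term by term: 4w^3 + 2w^2 + w - 1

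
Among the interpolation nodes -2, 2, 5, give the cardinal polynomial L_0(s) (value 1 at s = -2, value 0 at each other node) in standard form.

L_0(s) = (s - 2)(s - 5) / [(-4)·(-7)]
       = (s^2 - 7s + 10) / (28)

L_0(s) = (1/28)s^2 - (1/4)s + 5/14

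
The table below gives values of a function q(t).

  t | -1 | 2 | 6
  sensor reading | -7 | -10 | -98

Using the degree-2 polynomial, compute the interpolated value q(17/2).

L_0(17/2) = (13/2)·(5/2)/[(-3)·(-7)] = 65/84
L_1(17/2) = (19/2)·(5/2)/[(3)·(-4)] = -95/48
L_2(17/2) = (19/2)·(13/2)/[(7)·(4)] = 247/112
Sum: (-7)·(65/84) + (-10)·(-95/48) + (-98)·(247/112) = -807/4

-807/4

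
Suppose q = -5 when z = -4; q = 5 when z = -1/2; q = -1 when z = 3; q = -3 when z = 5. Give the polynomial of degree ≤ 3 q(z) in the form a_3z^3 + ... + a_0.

q(z) = (422/4851)z^3 - (845/1617)z^2 - (5249/4851)z + 7439/1617

Newton's divided differences:
q[-4,-1/2] = (5 - (-5)) / (-1/2 - (-4)) = 20/7
q[-1/2,3] = (-1 - 5) / (3 - (-1/2)) = -12/7
q[3,5] = (-3 - (-1)) / (5 - 3) = -1
q[-4,-1/2,3] = (-12/7 - 20/7) / (3 - (-4)) = -32/49
q[-1/2,3,5] = (-1 - (-12/7)) / (5 - (-1/2)) = 10/77
q[-4,-1/2,3,5] = (10/77 - (-32/49)) / (5 - (-4)) = 422/4851
q(z) = -5 + (20/7)·(z + 4) + (-32/49)·(z + 4)(z + 1/2) + (422/4851)·(z + 4)(z + 1/2)(z - 3)
Expanding: q(z) = (422/4851)z^3 - (845/1617)z^2 - (5249/4851)z + 7439/1617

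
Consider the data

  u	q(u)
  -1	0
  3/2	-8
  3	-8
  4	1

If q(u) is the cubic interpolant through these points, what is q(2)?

-231/25

L_0(2) = (1/2)·(-1)·(-2)/[(-5/2)·(-4)·(-5)] = -1/50
L_1(2) = (3)·(-1)·(-2)/[(5/2)·(-3/2)·(-5/2)] = 16/25
L_2(2) = (3)·(1/2)·(-2)/[(4)·(3/2)·(-1)] = 1/2
L_3(2) = (3)·(1/2)·(-1)/[(5)·(5/2)·(1)] = -3/25
Sum: 0 + (-8)·(16/25) + (-8)·(1/2) + 1·(-3/25) = -231/25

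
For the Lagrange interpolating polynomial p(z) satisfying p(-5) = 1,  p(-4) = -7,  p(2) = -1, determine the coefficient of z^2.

Build the Lagrange basis polynomials:
L_0(z) = (z + 4)(z - 2) / [7] = (1/7)z^2 + (2/7)z - 8/7
L_1(z) = (z + 5)(z - 2) / [-6] = -(1/6)z^2 - (1/2)z + 5/3
L_2(z) = (z + 5)(z + 4) / [42] = (1/42)z^2 + (3/14)z + 10/21
p(z) = 1·L_0 + (-7)·L_1 + (-1)·L_2
Only the coefficient of z^2 is needed; take it from each L_i and combine:
1·(1/7) + (-7)·(-1/6) + (-1)·(1/42) = 9/7

9/7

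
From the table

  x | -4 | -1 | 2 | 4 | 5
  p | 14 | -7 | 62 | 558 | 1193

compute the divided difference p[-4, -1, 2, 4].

5

p[-4,-1] = (-7 - 14) / (-1 - (-4)) = -7
p[-1,2] = (62 - (-7)) / (2 - (-1)) = 23
p[2,4] = (558 - 62) / (4 - 2) = 248
p[-4,-1,2] = (23 - (-7)) / (2 - (-4)) = 5
p[-1,2,4] = (248 - 23) / (4 - (-1)) = 45
p[-4,-1,2,4] = (45 - 5) / (4 - (-4)) = 5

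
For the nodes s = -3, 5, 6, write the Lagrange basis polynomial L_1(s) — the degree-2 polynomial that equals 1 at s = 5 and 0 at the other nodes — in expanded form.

L_1(s) = (s + 3)(s - 6) / [(8)·(-1)]
       = (s^2 - 3s - 18) / (-8)

L_1(s) = -(1/8)s^2 + (3/8)s + 9/4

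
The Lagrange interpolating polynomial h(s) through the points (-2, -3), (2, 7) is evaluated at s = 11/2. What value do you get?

L_0(11/2) = (7/2)/[(-4)] = -7/8
L_1(11/2) = (15/2)/[(4)] = 15/8
Sum: (-3)·(-7/8) + 7·(15/8) = 63/4

63/4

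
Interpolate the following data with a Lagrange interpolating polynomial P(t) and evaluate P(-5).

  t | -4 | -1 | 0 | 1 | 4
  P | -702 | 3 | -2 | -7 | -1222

L_0(-5) = (-4)·(-5)·(-6)·(-9)/[(-3)·(-4)·(-5)·(-8)] = 9/4
L_1(-5) = (-1)·(-5)·(-6)·(-9)/[(3)·(-1)·(-2)·(-5)] = -9
L_2(-5) = (-1)·(-4)·(-6)·(-9)/[(4)·(1)·(-1)·(-4)] = 27/2
L_3(-5) = (-1)·(-4)·(-5)·(-9)/[(5)·(2)·(1)·(-3)] = -6
L_4(-5) = (-1)·(-4)·(-5)·(-6)/[(8)·(5)·(4)·(3)] = 1/4
Sum: (-702)·(9/4) + 3·(-9) + (-2)·(27/2) + (-7)·(-6) + (-1222)·(1/4) = -1897

-1897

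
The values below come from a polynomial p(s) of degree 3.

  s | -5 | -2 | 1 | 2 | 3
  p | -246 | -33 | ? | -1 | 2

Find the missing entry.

The 4 known values determine p uniquely (degree ≤ 3).
L_0(1) = (3)·(-1)·(-2)/[(-3)·(-7)·(-8)] = -1/28
L_1(1) = (6)·(-1)·(-2)/[(3)·(-4)·(-5)] = 1/5
L_2(1) = (6)·(3)·(-2)/[(7)·(4)·(-1)] = 9/7
L_3(1) = (6)·(3)·(-1)/[(8)·(5)·(1)] = -9/20
Sum: (-246)·(-1/28) + (-33)·(1/5) + (-1)·(9/7) + 2·(-9/20) = 0

0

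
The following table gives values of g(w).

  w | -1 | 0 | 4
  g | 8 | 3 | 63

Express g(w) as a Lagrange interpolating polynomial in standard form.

g(w) = 4w^2 - w + 3

Build the Lagrange basis polynomials:
L_0(w) = w(w - 4) / [5] = (1/5)w^2 - (4/5)w
L_1(w) = (w + 1)(w - 4) / [-4] = -(1/4)w^2 + (3/4)w + 1
L_2(w) = (w + 1)w / [20] = (1/20)w^2 + (1/20)w
g(w) = 8·L_0 + 3·L_1 + 63·L_2
  8·L_0(w) = (8/5)w^2 - (32/5)w
  3·L_1(w) = -(3/4)w^2 + (9/4)w + 3
  63·L_2(w) = (63/20)w^2 + (63/20)w
Adding term by term: 4w^2 - w + 3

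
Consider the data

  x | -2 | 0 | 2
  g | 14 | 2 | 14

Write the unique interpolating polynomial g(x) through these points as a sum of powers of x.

Build the Lagrange basis polynomials:
L_0(x) = x(x - 2) / [8] = (1/8)x^2 - (1/4)x
L_1(x) = (x + 2)(x - 2) / [-4] = -(1/4)x^2 + 1
L_2(x) = (x + 2)x / [8] = (1/8)x^2 + (1/4)x
g(x) = 14·L_0 + 2·L_1 + 14·L_2
  14·L_0(x) = (7/4)x^2 - (7/2)x
  2·L_1(x) = -(1/2)x^2 + 2
  14·L_2(x) = (7/4)x^2 + (7/2)x
Adding term by term: 3x^2 + 2

g(x) = 3x^2 + 2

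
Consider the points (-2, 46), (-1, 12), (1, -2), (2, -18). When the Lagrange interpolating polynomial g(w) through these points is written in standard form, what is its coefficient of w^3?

-3

Build the Lagrange basis polynomials:
L_0(w) = (w + 1)(w - 1)(w - 2) / [-12] = -(1/12)w^3 + (1/6)w^2 + (1/12)w - 1/6
L_1(w) = (w + 2)(w - 1)(w - 2) / [6] = (1/6)w^3 - (1/6)w^2 - (2/3)w + 2/3
L_2(w) = (w + 2)(w + 1)(w - 2) / [-6] = -(1/6)w^3 - (1/6)w^2 + (2/3)w + 2/3
L_3(w) = (w + 2)(w + 1)(w - 1) / [12] = (1/12)w^3 + (1/6)w^2 - (1/12)w - 1/6
g(w) = 46·L_0 + 12·L_1 + (-2)·L_2 + (-18)·L_3
Only the coefficient of w^3 is needed; take it from each L_i and combine:
46·(-1/12) + 12·(1/6) + (-2)·(-1/6) + (-18)·(1/12) = -3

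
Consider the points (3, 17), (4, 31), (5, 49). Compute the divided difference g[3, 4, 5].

2

g[3,4] = (31 - 17) / (4 - 3) = 14
g[4,5] = (49 - 31) / (5 - 4) = 18
g[3,4,5] = (18 - 14) / (5 - 3) = 2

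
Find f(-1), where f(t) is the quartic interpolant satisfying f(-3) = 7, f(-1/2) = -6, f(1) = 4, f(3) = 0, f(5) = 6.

Evaluate each Lagrange basis at t = -1:
L_0(-1) = (-1/2)·(-2)·(-4)·(-6)/[(-5/2)·(-4)·(-6)·(-8)] = 1/20
L_1(-1) = (2)·(-2)·(-4)·(-6)/[(5/2)·(-3/2)·(-7/2)·(-11/2)] = 512/385
L_2(-1) = (2)·(-1/2)·(-4)·(-6)/[(4)·(3/2)·(-2)·(-4)] = -1/2
L_3(-1) = (2)·(-1/2)·(-2)·(-6)/[(6)·(7/2)·(2)·(-2)] = 1/7
L_4(-1) = (2)·(-1/2)·(-2)·(-4)/[(8)·(11/2)·(4)·(2)] = -1/44
Sum: 7·(1/20) + (-6)·(512/385) + 4·(-1/2) + 0 + 6·(-1/44) = -15039/1540

-15039/1540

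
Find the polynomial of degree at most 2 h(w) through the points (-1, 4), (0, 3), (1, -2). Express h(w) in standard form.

h(w) = -2w^2 - 3w + 3

Newton's divided differences:
h[-1,0] = (3 - 4) / (0 - (-1)) = -1
h[0,1] = (-2 - 3) / (1 - 0) = -5
h[-1,0,1] = (-5 - (-1)) / (1 - (-1)) = -2
h(w) = 4 + (-1)·(w + 1) + (-2)·(w + 1)w
Expanding: h(w) = -2w^2 - 3w + 3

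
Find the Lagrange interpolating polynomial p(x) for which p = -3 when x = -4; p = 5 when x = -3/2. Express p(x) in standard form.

p(x) = (16/5)x + 49/5

Build the Lagrange basis polynomials:
L_0(x) = (x + 3/2) / [-5/2] = -(2/5)x - 3/5
L_1(x) = (x + 4) / [5/2] = (2/5)x + 8/5
p(x) = (-3)·L_0 + 5·L_1
  (-3)·L_0(x) = (6/5)x + 9/5
  5·L_1(x) = 2x + 8
Adding term by term: (16/5)x + 49/5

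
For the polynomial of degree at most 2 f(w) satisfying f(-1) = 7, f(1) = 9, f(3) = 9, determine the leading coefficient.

The leading coefficient equals the top divided difference f[-1,1,3].
f[-1,1] = (9 - 7) / (1 - (-1)) = 1
f[1,3] = (9 - 9) / (3 - 1) = 0
f[-1,1,3] = (0 - 1) / (3 - (-1)) = -1/4

-1/4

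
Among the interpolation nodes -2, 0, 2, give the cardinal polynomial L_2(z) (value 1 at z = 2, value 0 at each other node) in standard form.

L_2(z) = (z + 2)z / [(4)·(2)]
       = (z^2 + 2z) / (8)

L_2(z) = (1/8)z^2 + (1/4)z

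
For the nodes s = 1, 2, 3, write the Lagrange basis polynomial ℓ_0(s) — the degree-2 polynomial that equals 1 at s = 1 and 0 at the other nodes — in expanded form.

ℓ_0(s) = (s - 2)(s - 3) / [(-1)·(-2)]
       = (s^2 - 5s + 6) / (2)

ℓ_0(s) = (1/2)s^2 - (5/2)s + 3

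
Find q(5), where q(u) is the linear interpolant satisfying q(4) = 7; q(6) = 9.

8

Evaluate each Lagrange basis at u = 5:
L_0(5) = (-1)/[(-2)] = 1/2
L_1(5) = (1)/[(2)] = 1/2
Sum: 7·(1/2) + 9·(1/2) = 8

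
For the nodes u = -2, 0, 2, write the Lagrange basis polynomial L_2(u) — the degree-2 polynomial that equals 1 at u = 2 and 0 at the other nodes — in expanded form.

L_2(u) = (1/8)u^2 + (1/4)u

L_2(u) = (u + 2)u / [(4)·(2)]
       = (u^2 + 2u) / (8)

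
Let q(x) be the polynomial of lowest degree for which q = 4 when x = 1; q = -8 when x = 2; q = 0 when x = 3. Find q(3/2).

L_0(3/2) = (-1/2)·(-3/2)/[(-1)·(-2)] = 3/8
L_1(3/2) = (1/2)·(-3/2)/[(1)·(-1)] = 3/4
L_2(3/2) = (1/2)·(-1/2)/[(2)·(1)] = -1/8
Sum: 4·(3/8) + (-8)·(3/4) + 0 = -9/2

-9/2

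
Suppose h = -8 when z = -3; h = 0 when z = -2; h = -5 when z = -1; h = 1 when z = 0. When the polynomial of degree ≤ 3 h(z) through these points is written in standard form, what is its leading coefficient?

4

The leading coefficient equals the top divided difference h[-3,-2,-1,0].
h[-3,-2] = (0 - (-8)) / (-2 - (-3)) = 8
h[-2,-1] = (-5 - 0) / (-1 - (-2)) = -5
h[-1,0] = (1 - (-5)) / (0 - (-1)) = 6
h[-3,-2,-1] = (-5 - 8) / (-1 - (-3)) = -13/2
h[-2,-1,0] = (6 - (-5)) / (0 - (-2)) = 11/2
h[-3,-2,-1,0] = (11/2 - (-13/2)) / (0 - (-3)) = 4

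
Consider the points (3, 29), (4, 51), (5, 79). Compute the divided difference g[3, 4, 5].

g[3,4] = (51 - 29) / (4 - 3) = 22
g[4,5] = (79 - 51) / (5 - 4) = 28
g[3,4,5] = (28 - 22) / (5 - 3) = 3

3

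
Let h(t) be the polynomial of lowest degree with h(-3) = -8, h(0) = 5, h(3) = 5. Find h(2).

58/9

L_0(2) = (2)·(-1)/[(-3)·(-6)] = -1/9
L_1(2) = (5)·(-1)/[(3)·(-3)] = 5/9
L_2(2) = (5)·(2)/[(6)·(3)] = 5/9
Sum: (-8)·(-1/9) + 5·(5/9) + 5·(5/9) = 58/9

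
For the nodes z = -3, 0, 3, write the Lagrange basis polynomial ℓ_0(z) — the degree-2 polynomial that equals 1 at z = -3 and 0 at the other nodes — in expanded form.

ℓ_0(z) = (1/18)z^2 - (1/6)z

ℓ_0(z) = z(z - 3) / [(-3)·(-6)]
       = (z^2 - 3z) / (18)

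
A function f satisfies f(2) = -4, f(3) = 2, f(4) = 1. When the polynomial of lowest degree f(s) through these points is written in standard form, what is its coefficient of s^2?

-7/2

The leading coefficient equals the top divided difference f[2,3,4].
f[2,3] = (2 - (-4)) / (3 - 2) = 6
f[3,4] = (1 - 2) / (4 - 3) = -1
f[2,3,4] = (-1 - 6) / (4 - 2) = -7/2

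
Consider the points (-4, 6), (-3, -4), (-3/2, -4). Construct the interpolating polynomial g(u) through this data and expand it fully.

L_0(u) = (u + 3)(u + 3/2) / [5/2] = (2/5)u^2 + (9/5)u + 9/5
L_1(u) = (u + 4)(u + 3/2) / [-3/2] = -(2/3)u^2 - (11/3)u - 4
L_2(u) = (u + 4)(u + 3) / [15/4] = (4/15)u^2 + (28/15)u + 16/5
g(u) = 6·L_0 + (-4)·L_1 + (-4)·L_2
  6·L_0(u) = (12/5)u^2 + (54/5)u + 54/5
  (-4)·L_1(u) = (8/3)u^2 + (44/3)u + 16
  (-4)·L_2(u) = -(16/15)u^2 - (112/15)u - 64/5
Adding term by term: 4u^2 + 18u + 14

g(u) = 4u^2 + 18u + 14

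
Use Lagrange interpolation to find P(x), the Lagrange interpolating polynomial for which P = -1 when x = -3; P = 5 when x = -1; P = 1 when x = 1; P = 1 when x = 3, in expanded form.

L_0(x) = (x + 1)(x - 1)(x - 3) / [-48] = -(1/48)x^3 + (1/16)x^2 + (1/48)x - 1/16
L_1(x) = (x + 3)(x - 1)(x - 3) / [16] = (1/16)x^3 - (1/16)x^2 - (9/16)x + 9/16
L_2(x) = (x + 3)(x + 1)(x - 3) / [-16] = -(1/16)x^3 - (1/16)x^2 + (9/16)x + 9/16
L_3(x) = (x + 3)(x + 1)(x - 1) / [48] = (1/48)x^3 + (1/16)x^2 - (1/48)x - 1/16
P(x) = (-1)·L_0 + 5·L_1 + 1·L_2 + 1·L_3
  (-1)·L_0(x) = (1/48)x^3 - (1/16)x^2 - (1/48)x + 1/16
  5·L_1(x) = (5/16)x^3 - (5/16)x^2 - (45/16)x + 45/16
  1·L_2(x) = -(1/16)x^3 - (1/16)x^2 + (9/16)x + 9/16
  1·L_3(x) = (1/48)x^3 + (1/16)x^2 - (1/48)x - 1/16
Adding term by term: (7/24)x^3 - (3/8)x^2 - (55/24)x + 27/8

P(x) = (7/24)x^3 - (3/8)x^2 - (55/24)x + 27/8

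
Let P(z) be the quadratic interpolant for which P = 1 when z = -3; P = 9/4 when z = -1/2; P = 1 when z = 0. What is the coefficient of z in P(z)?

Build the Lagrange basis polynomials:
L_0(z) = (z + 1/2)z / [15/2] = (2/15)z^2 + (1/15)z
L_1(z) = (z + 3)z / [-5/4] = -(4/5)z^2 - (12/5)z
L_2(z) = (z + 3)(z + 1/2) / [3/2] = (2/3)z^2 + (7/3)z + 1
P(z) = 1·L_0 + (9/4)·L_1 + 1·L_2
Only the coefficient of z is needed; take it from each L_i and combine:
1·(1/15) + (9/4)·(-12/5) + 1·(7/3) = -3

-3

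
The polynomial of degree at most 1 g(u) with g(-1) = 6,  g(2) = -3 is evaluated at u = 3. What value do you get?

L_0(3) = (1)/[(-3)] = -1/3
L_1(3) = (4)/[(3)] = 4/3
Sum: 6·(-1/3) + (-3)·(4/3) = -6

-6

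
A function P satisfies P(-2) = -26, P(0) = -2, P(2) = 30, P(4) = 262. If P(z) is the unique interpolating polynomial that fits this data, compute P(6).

Evaluate each Lagrange basis at z = 6:
L_0(6) = (6)·(4)·(2)/[(-2)·(-4)·(-6)] = -1
L_1(6) = (8)·(4)·(2)/[(2)·(-2)·(-4)] = 4
L_2(6) = (8)·(6)·(2)/[(4)·(2)·(-2)] = -6
L_3(6) = (8)·(6)·(4)/[(6)·(4)·(2)] = 4
Sum: (-26)·(-1) + (-2)·(4) + 30·(-6) + 262·(4) = 886

886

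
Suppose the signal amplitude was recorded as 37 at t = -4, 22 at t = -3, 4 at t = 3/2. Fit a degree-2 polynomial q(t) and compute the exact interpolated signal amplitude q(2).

7

Using Newton's divided-difference form:
q[-4,-3] = (22 - 37) / (-3 - (-4)) = -15
q[-3,3/2] = (4 - 22) / (3/2 - (-3)) = -4
q[-4,-3,3/2] = (-4 - (-15)) / (3/2 - (-4)) = 2
q(2) = 37 + (-15)·(6) + 2·(6)·(5) = 7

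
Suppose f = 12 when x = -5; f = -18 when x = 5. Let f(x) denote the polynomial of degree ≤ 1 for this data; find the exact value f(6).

-21

Evaluate each Lagrange basis at x = 6:
L_0(6) = (1)/[(-10)] = -1/10
L_1(6) = (11)/[(10)] = 11/10
Sum: 12·(-1/10) + (-18)·(11/10) = -21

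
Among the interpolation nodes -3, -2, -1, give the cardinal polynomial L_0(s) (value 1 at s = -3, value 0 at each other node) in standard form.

L_0(s) = (s + 2)(s + 1) / [(-1)·(-2)]
       = (s^2 + 3s + 2) / (2)

L_0(s) = (1/2)s^2 + (3/2)s + 1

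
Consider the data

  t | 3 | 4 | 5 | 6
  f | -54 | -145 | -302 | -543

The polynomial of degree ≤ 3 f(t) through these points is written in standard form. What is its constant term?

Build the Lagrange basis polynomials:
L_0(t) = (t - 4)(t - 5)(t - 6) / [-6] = -(1/6)t^3 + (5/2)t^2 - (37/3)t + 20
L_1(t) = (t - 3)(t - 5)(t - 6) / [2] = (1/2)t^3 - 7t^2 + (63/2)t - 45
L_2(t) = (t - 3)(t - 4)(t - 6) / [-2] = -(1/2)t^3 + (13/2)t^2 - 27t + 36
L_3(t) = (t - 3)(t - 4)(t - 5) / [6] = (1/6)t^3 - 2t^2 + (47/6)t - 10
f(t) = (-54)·L_0 + (-145)·L_1 + (-302)·L_2 + (-543)·L_3
Only the constant term is needed; take it from each L_i and combine:
(-54)·(20) + (-145)·(-45) + (-302)·(36) + (-543)·(-10) = 3

3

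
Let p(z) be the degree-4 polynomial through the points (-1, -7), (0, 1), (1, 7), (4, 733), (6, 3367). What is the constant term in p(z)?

L_0(z) = z(z - 1)(z - 4)(z - 6) / [70] = (1/70)z^4 - (11/70)z^3 + (17/35)z^2 - (12/35)z
L_1(z) = (z + 1)(z - 1)(z - 4)(z - 6) / [-24] = -(1/24)z^4 + (5/12)z^3 - (23/24)z^2 - (5/12)z + 1
L_2(z) = (z + 1)z(z - 4)(z - 6) / [30] = (1/30)z^4 - (3/10)z^3 + (7/15)z^2 + (4/5)z
L_3(z) = (z + 1)z(z - 1)(z - 6) / [-120] = -(1/120)z^4 + (1/20)z^3 + (1/120)z^2 - (1/20)z
L_4(z) = (z + 1)z(z - 1)(z - 4) / [420] = (1/420)z^4 - (1/105)z^3 - (1/420)z^2 + (1/105)z
p(z) = (-7)·L_0 + 1·L_1 + 7·L_2 + 733·L_3 + 3367·L_4
Only the constant term is needed; take it from each L_i and combine:
(-7)·(0) + 1·(1) + 7·(0) + 733·(0) + 3367·(0) = 1

1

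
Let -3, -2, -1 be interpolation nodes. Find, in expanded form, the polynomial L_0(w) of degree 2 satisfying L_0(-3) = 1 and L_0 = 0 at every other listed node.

L_0(w) = (1/2)w^2 + (3/2)w + 1

L_0(w) = (w + 2)(w + 1) / [(-1)·(-2)]
       = (w^2 + 3w + 2) / (2)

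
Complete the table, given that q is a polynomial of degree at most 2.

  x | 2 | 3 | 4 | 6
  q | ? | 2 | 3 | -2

The 3 known values determine q uniquely (degree ≤ 2).
Evaluate each Lagrange basis at x = 2:
L_0(2) = (-2)·(-4)/[(-1)·(-3)] = 8/3
L_1(2) = (-1)·(-4)/[(1)·(-2)] = -2
L_2(2) = (-1)·(-2)/[(3)·(2)] = 1/3
Sum: 2·(8/3) + 3·(-2) + (-2)·(1/3) = -4/3

-4/3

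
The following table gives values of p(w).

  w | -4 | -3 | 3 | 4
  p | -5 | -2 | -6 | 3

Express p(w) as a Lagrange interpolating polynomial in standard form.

Build the Lagrange basis polynomials:
L_0(w) = (w + 3)(w - 3)(w - 4) / [-56] = -(1/56)w^3 + (1/14)w^2 + (9/56)w - 9/14
L_1(w) = (w + 4)(w - 3)(w - 4) / [42] = (1/42)w^3 - (1/14)w^2 - (8/21)w + 8/7
L_2(w) = (w + 4)(w + 3)(w - 4) / [-42] = -(1/42)w^3 - (1/14)w^2 + (8/21)w + 8/7
L_3(w) = (w + 4)(w + 3)(w - 3) / [56] = (1/56)w^3 + (1/14)w^2 - (9/56)w - 9/14
p(w) = (-5)·L_0 + (-2)·L_1 + (-6)·L_2 + 3·L_3
  (-5)·L_0(w) = (5/56)w^3 - (5/14)w^2 - (45/56)w + 45/14
  (-2)·L_1(w) = -(1/21)w^3 + (1/7)w^2 + (16/21)w - 16/7
  (-6)·L_2(w) = (1/7)w^3 + (3/7)w^2 - (16/7)w - 48/7
  3·L_3(w) = (3/56)w^3 + (3/14)w^2 - (27/56)w - 27/14
Adding term by term: (5/21)w^3 + (3/7)w^2 - (59/21)w - 55/7

p(w) = (5/21)w^3 + (3/7)w^2 - (59/21)w - 55/7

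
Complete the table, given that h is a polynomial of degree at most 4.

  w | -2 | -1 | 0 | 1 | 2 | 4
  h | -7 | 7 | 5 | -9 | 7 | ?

The 5 known values determine h uniquely (degree ≤ 4).
L_0(4) = (5)·(4)·(3)·(2)/[(-1)·(-2)·(-3)·(-4)] = 5
L_1(4) = (6)·(4)·(3)·(2)/[(1)·(-1)·(-2)·(-3)] = -24
L_2(4) = (6)·(5)·(3)·(2)/[(2)·(1)·(-1)·(-2)] = 45
L_3(4) = (6)·(5)·(4)·(2)/[(3)·(2)·(1)·(-1)] = -40
L_4(4) = (6)·(5)·(4)·(3)/[(4)·(3)·(2)·(1)] = 15
Sum: (-7)·(5) + 7·(-24) + 5·(45) + (-9)·(-40) + 7·(15) = 487

487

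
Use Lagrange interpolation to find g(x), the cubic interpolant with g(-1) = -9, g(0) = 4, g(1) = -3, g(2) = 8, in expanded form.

g(x) = (19/3)x^3 - 10x^2 - (10/3)x + 4

Build the Lagrange basis polynomials:
L_0(x) = x(x - 1)(x - 2) / [-6] = -(1/6)x^3 + (1/2)x^2 - (1/3)x
L_1(x) = (x + 1)(x - 1)(x - 2) / [2] = (1/2)x^3 - x^2 - (1/2)x + 1
L_2(x) = (x + 1)x(x - 2) / [-2] = -(1/2)x^3 + (1/2)x^2 + x
L_3(x) = (x + 1)x(x - 1) / [6] = (1/6)x^3 - (1/6)x
g(x) = (-9)·L_0 + 4·L_1 + (-3)·L_2 + 8·L_3
  (-9)·L_0(x) = (3/2)x^3 - (9/2)x^2 + 3x
  4·L_1(x) = 2x^3 - 4x^2 - 2x + 4
  (-3)·L_2(x) = (3/2)x^3 - (3/2)x^2 - 3x
  8·L_3(x) = (4/3)x^3 - (4/3)x
Adding term by term: (19/3)x^3 - 10x^2 - (10/3)x + 4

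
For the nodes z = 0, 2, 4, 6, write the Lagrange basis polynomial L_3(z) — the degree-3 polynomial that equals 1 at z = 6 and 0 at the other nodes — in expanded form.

L_3(z) = (1/48)z^3 - (1/8)z^2 + (1/6)z

L_3(z) = z(z - 2)(z - 4) / [(6)·(4)·(2)]
       = (z^3 - 6z^2 + 8z) / (48)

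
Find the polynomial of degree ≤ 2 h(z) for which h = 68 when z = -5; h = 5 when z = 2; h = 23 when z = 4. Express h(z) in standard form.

Newton's divided differences:
h[-5,2] = (5 - 68) / (2 - (-5)) = -9
h[2,4] = (23 - 5) / (4 - 2) = 9
h[-5,2,4] = (9 - (-9)) / (4 - (-5)) = 2
h(z) = 68 + (-9)·(z + 5) + 2·(z + 5)(z - 2)
Expanding: h(z) = 2z^2 - 3z + 3

h(z) = 2z^2 - 3z + 3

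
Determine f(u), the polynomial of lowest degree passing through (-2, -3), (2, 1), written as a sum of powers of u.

f(u) = u - 1

Build the Lagrange basis polynomials:
L_0(u) = (u - 2) / [-4] = -(1/4)u + 1/2
L_1(u) = (u + 2) / [4] = (1/4)u + 1/2
f(u) = (-3)·L_0 + 1·L_1
  (-3)·L_0(u) = (3/4)u - 3/2
  1·L_1(u) = (1/4)u + 1/2
Adding term by term: u - 1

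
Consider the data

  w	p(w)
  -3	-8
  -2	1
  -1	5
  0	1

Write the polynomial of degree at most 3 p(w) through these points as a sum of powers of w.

p(w) = -(1/2)w^3 - (11/2)w^2 - 9w + 1

Build the Lagrange basis polynomials:
L_0(w) = (w + 2)(w + 1)w / [-6] = -(1/6)w^3 - (1/2)w^2 - (1/3)w
L_1(w) = (w + 3)(w + 1)w / [2] = (1/2)w^3 + 2w^2 + (3/2)w
L_2(w) = (w + 3)(w + 2)w / [-2] = -(1/2)w^3 - (5/2)w^2 - 3w
L_3(w) = (w + 3)(w + 2)(w + 1) / [6] = (1/6)w^3 + w^2 + (11/6)w + 1
p(w) = (-8)·L_0 + 1·L_1 + 5·L_2 + 1·L_3
  (-8)·L_0(w) = (4/3)w^3 + 4w^2 + (8/3)w
  1·L_1(w) = (1/2)w^3 + 2w^2 + (3/2)w
  5·L_2(w) = -(5/2)w^3 - (25/2)w^2 - 15w
  1·L_3(w) = (1/6)w^3 + w^2 + (11/6)w + 1
Adding term by term: -(1/2)w^3 - (11/2)w^2 - 9w + 1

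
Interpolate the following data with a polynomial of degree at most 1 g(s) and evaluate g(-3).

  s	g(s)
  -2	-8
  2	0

L_0(-3) = (-5)/[(-4)] = 5/4
L_1(-3) = (-1)/[(4)] = -1/4
Sum: (-8)·(5/4) + 0 = -10

-10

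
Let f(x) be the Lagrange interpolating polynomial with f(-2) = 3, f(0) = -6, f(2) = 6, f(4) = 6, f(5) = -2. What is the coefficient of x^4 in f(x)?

The leading coefficient equals the top divided difference f[-2,0,2,4,5].
f[-2,0] = (-6 - 3) / (0 - (-2)) = -9/2
f[0,2] = (6 - (-6)) / (2 - 0) = 6
f[2,4] = (6 - 6) / (4 - 2) = 0
f[4,5] = (-2 - 6) / (5 - 4) = -8
f[-2,0,2] = (6 - (-9/2)) / (2 - (-2)) = 21/8
f[0,2,4] = (0 - 6) / (4 - 0) = -3/2
f[2,4,5] = (-8 - 0) / (5 - 2) = -8/3
f[-2,0,2,4] = (-3/2 - 21/8) / (4 - (-2)) = -11/16
f[0,2,4,5] = (-8/3 - (-3/2)) / (5 - 0) = -7/30
f[-2,0,2,4,5] = (-7/30 - (-11/16)) / (5 - (-2)) = 109/1680

109/1680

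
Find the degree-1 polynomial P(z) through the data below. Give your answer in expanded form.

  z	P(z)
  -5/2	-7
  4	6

L_0(z) = (z - 4) / [-13/2] = -(2/13)z + 8/13
L_1(z) = (z + 5/2) / [13/2] = (2/13)z + 5/13
P(z) = (-7)·L_0 + 6·L_1
  (-7)·L_0(z) = (14/13)z - 56/13
  6·L_1(z) = (12/13)z + 30/13
Adding term by term: 2z - 2

P(z) = 2z - 2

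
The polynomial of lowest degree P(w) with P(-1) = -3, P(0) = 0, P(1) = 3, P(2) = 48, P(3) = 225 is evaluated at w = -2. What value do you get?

L_0(-2) = (-2)·(-3)·(-4)·(-5)/[(-1)·(-2)·(-3)·(-4)] = 5
L_1(-2) = (-1)·(-3)·(-4)·(-5)/[(1)·(-1)·(-2)·(-3)] = -10
L_2(-2) = (-1)·(-2)·(-4)·(-5)/[(2)·(1)·(-1)·(-2)] = 10
L_3(-2) = (-1)·(-2)·(-3)·(-5)/[(3)·(2)·(1)·(-1)] = -5
L_4(-2) = (-1)·(-2)·(-3)·(-4)/[(4)·(3)·(2)·(1)] = 1
Sum: (-3)·(5) + 0 + 3·(10) + 48·(-5) + 225·(1) = 0

0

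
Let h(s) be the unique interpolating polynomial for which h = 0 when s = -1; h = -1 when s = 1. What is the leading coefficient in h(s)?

L_0(s) = (s - 1) / [-2] = -(1/2)s + 1/2
L_1(s) = (s + 1) / [2] = (1/2)s + 1/2
h(s) = 0·L_0 + (-1)·L_1
Only the coefficient of s is needed; take it from each L_i and combine:
0·(-1/2) + (-1)·(1/2) = -1/2

-1/2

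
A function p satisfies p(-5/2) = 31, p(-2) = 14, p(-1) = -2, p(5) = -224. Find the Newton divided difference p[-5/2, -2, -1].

p[-5/2,-2] = (14 - 31) / (-2 - (-5/2)) = -34
p[-2,-1] = (-2 - 14) / (-1 - (-2)) = -16
p[-5/2,-2,-1] = (-16 - (-34)) / (-1 - (-5/2)) = 12

12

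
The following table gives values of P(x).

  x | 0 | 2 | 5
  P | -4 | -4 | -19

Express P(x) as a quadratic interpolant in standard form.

Newton's divided differences:
P[0,2] = (-4 - (-4)) / (2 - 0) = 0
P[2,5] = (-19 - (-4)) / (5 - 2) = -5
P[0,2,5] = (-5 - 0) / (5 - 0) = -1
P(x) = -4 + (-1)·x(x - 2)
Expanding: P(x) = -x^2 + 2x - 4

P(x) = -x^2 + 2x - 4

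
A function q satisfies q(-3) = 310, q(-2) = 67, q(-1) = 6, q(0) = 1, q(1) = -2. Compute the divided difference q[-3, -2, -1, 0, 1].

q[-3,-2] = (67 - 310) / (-2 - (-3)) = -243
q[-2,-1] = (6 - 67) / (-1 - (-2)) = -61
q[-1,0] = (1 - 6) / (0 - (-1)) = -5
q[0,1] = (-2 - 1) / (1 - 0) = -3
q[-3,-2,-1] = (-61 - (-243)) / (-1 - (-3)) = 91
q[-2,-1,0] = (-5 - (-61)) / (0 - (-2)) = 28
q[-1,0,1] = (-3 - (-5)) / (1 - (-1)) = 1
q[-3,-2,-1,0] = (28 - 91) / (0 - (-3)) = -21
q[-2,-1,0,1] = (1 - 28) / (1 - (-2)) = -9
q[-3,-2,-1,0,1] = (-9 - (-21)) / (1 - (-3)) = 3

3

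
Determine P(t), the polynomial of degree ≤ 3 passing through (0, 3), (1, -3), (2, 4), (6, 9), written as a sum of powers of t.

Newton's divided differences:
P[0,1] = (-3 - 3) / (1 - 0) = -6
P[1,2] = (4 - (-3)) / (2 - 1) = 7
P[2,6] = (9 - 4) / (6 - 2) = 5/4
P[0,1,2] = (7 - (-6)) / (2 - 0) = 13/2
P[1,2,6] = (5/4 - 7) / (6 - 1) = -23/20
P[0,1,2,6] = (-23/20 - 13/2) / (6 - 0) = -51/40
P(t) = 3 + (-6)·t + (13/2)·t(t - 1) + (-51/40)·t(t - 1)(t - 2)
Expanding: P(t) = -(51/40)t^3 + (413/40)t^2 - (301/20)t + 3

P(t) = -(51/40)t^3 + (413/40)t^2 - (301/20)t + 3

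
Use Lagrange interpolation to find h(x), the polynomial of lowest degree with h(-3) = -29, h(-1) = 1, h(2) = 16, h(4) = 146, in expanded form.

h(x) = 2x^3 + 2x^2 - 3x - 2

Build the Lagrange basis polynomials:
L_0(x) = (x + 1)(x - 2)(x - 4) / [-70] = -(1/70)x^3 + (1/14)x^2 - (1/35)x - 4/35
L_1(x) = (x + 3)(x - 2)(x - 4) / [30] = (1/30)x^3 - (1/10)x^2 - (1/3)x + 4/5
L_2(x) = (x + 3)(x + 1)(x - 4) / [-30] = -(1/30)x^3 + (13/30)x + 2/5
L_3(x) = (x + 3)(x + 1)(x - 2) / [70] = (1/70)x^3 + (1/35)x^2 - (1/14)x - 3/35
h(x) = (-29)·L_0 + 1·L_1 + 16·L_2 + 146·L_3
  (-29)·L_0(x) = (29/70)x^3 - (29/14)x^2 + (29/35)x + 116/35
  1·L_1(x) = (1/30)x^3 - (1/10)x^2 - (1/3)x + 4/5
  16·L_2(x) = -(8/15)x^3 + (104/15)x + 32/5
  146·L_3(x) = (73/35)x^3 + (146/35)x^2 - (73/7)x - 438/35
Adding term by term: 2x^3 + 2x^2 - 3x - 2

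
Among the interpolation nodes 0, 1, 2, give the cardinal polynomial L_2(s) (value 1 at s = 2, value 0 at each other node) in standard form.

L_2(s) = (1/2)s^2 - (1/2)s

L_2(s) = s(s - 1) / [(2)·(1)]
       = (s^2 - s) / (2)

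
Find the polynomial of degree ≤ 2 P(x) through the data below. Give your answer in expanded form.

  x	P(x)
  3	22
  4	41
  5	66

P(x) = 3x^2 - 2x + 1

Newton's divided differences:
P[3,4] = (41 - 22) / (4 - 3) = 19
P[4,5] = (66 - 41) / (5 - 4) = 25
P[3,4,5] = (25 - 19) / (5 - 3) = 3
P(x) = 22 + 19·(x - 3) + 3·(x - 3)(x - 4)
Expanding: P(x) = 3x^2 - 2x + 1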